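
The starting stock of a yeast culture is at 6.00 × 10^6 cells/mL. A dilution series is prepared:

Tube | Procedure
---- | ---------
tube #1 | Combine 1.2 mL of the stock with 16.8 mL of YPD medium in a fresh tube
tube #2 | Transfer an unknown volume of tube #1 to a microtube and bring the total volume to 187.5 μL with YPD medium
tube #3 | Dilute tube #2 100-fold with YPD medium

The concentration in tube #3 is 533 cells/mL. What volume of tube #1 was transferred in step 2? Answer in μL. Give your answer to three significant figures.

25.0 μL

Step 1: 1.2 mL + 16.8 mL = 18 mL total → factor 18/1.2 = 15
Step 2: v brought to 187.5 μL → factor = 187.5 μL/v
Step 3: 100-fold → factor 100
Product of known-step factors = 1500
Overall factor = 6.00 × 10^6 cells/mL / (533 cells/mL) = 11257
Step-2 factor = 11257 / 1500 = 7.5047
v = 187.5 μL / 7.5047 = 25.0 μL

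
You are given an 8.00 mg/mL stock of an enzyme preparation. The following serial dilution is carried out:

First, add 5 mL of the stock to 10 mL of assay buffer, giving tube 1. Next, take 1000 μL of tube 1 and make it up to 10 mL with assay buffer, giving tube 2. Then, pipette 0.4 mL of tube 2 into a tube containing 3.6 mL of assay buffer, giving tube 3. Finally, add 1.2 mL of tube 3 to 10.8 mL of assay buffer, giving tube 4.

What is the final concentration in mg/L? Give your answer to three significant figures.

2.67 mg/L

Step 1: 5 mL + 10 mL = 15 mL total → factor 15/5 = 3
Step 2: 1000 μL brought to 10 mL → factor 10000/1000 = 10
Step 3: 0.4 mL + 3.6 mL = 4 mL total → factor 4/0.4 = 10
Step 4: 1.2 mL + 10.8 mL = 12 mL total → factor 12/1.2 = 10
Overall dilution factor = 3 × 10 × 10 × 10 = 3000
Final = 8.00 mg/mL / 3000 = 0.002667 mg/mL = 2.67 mg/L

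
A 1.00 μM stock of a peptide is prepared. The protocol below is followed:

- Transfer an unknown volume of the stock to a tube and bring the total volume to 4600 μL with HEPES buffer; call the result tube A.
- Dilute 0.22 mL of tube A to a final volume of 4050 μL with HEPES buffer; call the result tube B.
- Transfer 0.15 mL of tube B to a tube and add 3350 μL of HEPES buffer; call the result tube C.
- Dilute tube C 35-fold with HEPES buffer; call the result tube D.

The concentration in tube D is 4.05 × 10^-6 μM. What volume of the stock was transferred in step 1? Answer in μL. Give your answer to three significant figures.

Step 1: v brought to 4600 μL → factor = 4600 μL/v
Step 2: 0.22 mL brought to 4050 μL → factor 4.05/0.22 = 18.409
Step 3: 0.15 mL + 3350 μL = 3.5 mL total → factor 3.5/0.15 = 23.333
Step 4: 35-fold → factor 35
Product of known-step factors = 15034
Overall factor = 1.00 μM / (4.05 × 10^-6 μM) = 2.4691 × 10^5
Step-1 factor = 2.4691 × 10^5 / 15034 = 16.424
v = 4600 μL / 16.424 = 280 μL

280 μL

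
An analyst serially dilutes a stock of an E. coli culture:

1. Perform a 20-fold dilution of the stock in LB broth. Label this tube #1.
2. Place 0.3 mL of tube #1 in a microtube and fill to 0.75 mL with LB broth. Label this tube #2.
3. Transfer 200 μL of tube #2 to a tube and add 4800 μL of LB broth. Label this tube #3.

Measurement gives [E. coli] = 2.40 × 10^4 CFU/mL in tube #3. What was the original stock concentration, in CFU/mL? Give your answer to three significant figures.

3.00 × 10^7 CFU/mL

Step 1: 20-fold → factor 20
Step 2: 0.3 mL brought to 0.75 mL → factor 0.75/0.3 = 2.5
Step 3: 200 μL + 4800 μL = 5000 μL total → factor 5000/200 = 25
Overall dilution factor = 20 × 2.5 × 25 = 1250
Stock = 2.40 × 10^4 CFU/mL × 1250 = 3.00 × 10^7 CFU/mL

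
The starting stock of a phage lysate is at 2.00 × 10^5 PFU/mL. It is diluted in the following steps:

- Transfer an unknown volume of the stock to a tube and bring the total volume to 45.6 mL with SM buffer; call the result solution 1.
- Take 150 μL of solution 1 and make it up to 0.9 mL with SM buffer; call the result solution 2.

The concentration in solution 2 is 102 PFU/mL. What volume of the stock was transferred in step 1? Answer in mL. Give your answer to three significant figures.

0.140 mL

Step 1: v brought to 45.6 mL → factor = 45.6 mL/v
Step 2: 150 μL brought to 0.9 mL → factor 900/150 = 6
Product of known-step factors = 6
Overall factor = 2.00 × 10^5 PFU/mL / (102 PFU/mL) = 1960.8
Step-1 factor = 1960.8 / 6 = 326.8
v = 45.6 mL / 326.8 = 0.140 mL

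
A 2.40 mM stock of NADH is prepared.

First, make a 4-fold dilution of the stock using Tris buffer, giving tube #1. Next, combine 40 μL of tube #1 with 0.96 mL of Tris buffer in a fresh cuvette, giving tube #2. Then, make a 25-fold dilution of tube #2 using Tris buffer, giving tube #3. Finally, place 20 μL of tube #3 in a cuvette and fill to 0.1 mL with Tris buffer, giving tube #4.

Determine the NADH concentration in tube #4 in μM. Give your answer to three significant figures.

0.192 μM

Step 1: 4-fold → factor 4
Step 2: 40 μL + 0.96 mL = 1000 μL total → factor 1000/40 = 25
Step 3: 25-fold → factor 25
Step 4: 20 μL brought to 0.1 mL → factor 100/20 = 5
Overall dilution factor = 4 × 25 × 25 × 5 = 12500
Final = 2.40 mM / 12500 = 0.0001920 mM = 0.192 μM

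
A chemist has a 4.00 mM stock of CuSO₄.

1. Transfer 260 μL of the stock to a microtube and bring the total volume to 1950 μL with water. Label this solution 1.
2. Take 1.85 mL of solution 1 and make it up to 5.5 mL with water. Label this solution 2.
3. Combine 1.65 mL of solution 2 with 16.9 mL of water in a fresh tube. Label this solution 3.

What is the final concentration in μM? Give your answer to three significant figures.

16.0 μM

Step 1: 260 μL brought to 1950 μL → factor 1950/260 = 7.5
Step 2: 1.85 mL brought to 5.5 mL → factor 5.5/1.85 = 2.973
Step 3: 1.65 mL + 16.9 mL = 18.55 mL total → factor 18.55/1.65 = 11.242
Overall dilution factor = 7.5 × 2.973 × 11.242 = 250.68
Final = 4.00 mM / 250.68 = 0.01596 mM = 16.0 μM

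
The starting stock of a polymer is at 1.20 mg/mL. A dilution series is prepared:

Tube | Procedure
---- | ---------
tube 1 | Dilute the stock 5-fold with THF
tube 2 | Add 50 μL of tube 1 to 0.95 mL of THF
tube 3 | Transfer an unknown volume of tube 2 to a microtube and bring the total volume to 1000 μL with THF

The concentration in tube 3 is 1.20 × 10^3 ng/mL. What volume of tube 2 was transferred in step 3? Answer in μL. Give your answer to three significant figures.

100 μL

Step 1: 5-fold → factor 5
Step 2: 50 μL + 0.95 mL = 1000 μL total → factor 1000/50 = 20
Step 3: v brought to 1000 μL → factor = 1000 μL/v
Product of known-step factors = 100
Overall factor = 1.20 mg/mL / (1.20 × 10^3 ng/mL) = 1000
Step-3 factor = 1000 / 100 = 10
v = 1000 μL / 10 = 100 μL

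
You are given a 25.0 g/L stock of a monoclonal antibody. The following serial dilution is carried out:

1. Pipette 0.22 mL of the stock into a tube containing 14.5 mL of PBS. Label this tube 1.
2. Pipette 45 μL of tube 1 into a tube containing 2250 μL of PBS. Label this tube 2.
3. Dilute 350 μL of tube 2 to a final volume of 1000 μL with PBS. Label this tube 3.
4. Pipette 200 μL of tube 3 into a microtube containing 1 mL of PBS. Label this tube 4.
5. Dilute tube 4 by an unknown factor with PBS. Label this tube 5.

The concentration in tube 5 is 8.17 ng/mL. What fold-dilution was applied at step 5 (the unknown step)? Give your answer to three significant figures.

52.3-fold

Step 1: 0.22 mL + 14.5 mL = 14.72 mL total → factor 14.72/0.22 = 66.909
Step 2: 45 μL + 2250 μL = 2295 μL total → factor 2295/45 = 51
Step 3: 350 μL brought to 1000 μL → factor 1000/350 = 2.8571
Step 4: 200 μL + 1 mL = 1200 μL total → factor 1200/200 = 6
Step 5: unknown factor x
Product of known-step factors = 58498
Overall factor = 25.0 g/L / (8.17 ng/mL) = 3.06 × 10^6
x = 3.06 × 10^6 / 58498 = 52.3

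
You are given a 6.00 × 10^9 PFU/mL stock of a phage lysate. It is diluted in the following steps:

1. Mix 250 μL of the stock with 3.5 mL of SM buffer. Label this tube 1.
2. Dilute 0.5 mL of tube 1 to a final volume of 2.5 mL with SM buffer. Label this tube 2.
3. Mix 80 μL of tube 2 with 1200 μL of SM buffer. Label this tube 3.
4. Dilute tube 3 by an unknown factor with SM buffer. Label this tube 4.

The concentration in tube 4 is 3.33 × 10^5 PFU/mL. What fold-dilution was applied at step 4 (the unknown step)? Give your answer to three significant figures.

15.0-fold

Step 1: 250 μL + 3.5 mL = 3750 μL total → factor 3750/250 = 15
Step 2: 0.5 mL brought to 2.5 mL → factor 2.5/0.5 = 5
Step 3: 80 μL + 1200 μL = 1280 μL total → factor 1280/80 = 16
Step 4: unknown factor x
Product of known-step factors = 1200
Overall factor = 6.00 × 10^9 PFU/mL / (3.33 × 10^5 PFU/mL) = 18018
x = 18018 / 1200 = 15.0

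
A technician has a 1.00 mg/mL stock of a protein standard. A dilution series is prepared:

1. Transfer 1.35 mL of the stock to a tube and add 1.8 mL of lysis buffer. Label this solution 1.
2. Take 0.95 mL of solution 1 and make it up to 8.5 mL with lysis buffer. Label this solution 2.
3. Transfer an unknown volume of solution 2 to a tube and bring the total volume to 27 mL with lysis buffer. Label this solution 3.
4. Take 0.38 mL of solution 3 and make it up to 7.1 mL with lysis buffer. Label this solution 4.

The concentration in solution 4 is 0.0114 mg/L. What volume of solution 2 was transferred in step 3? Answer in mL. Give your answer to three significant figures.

Step 1: 1.35 mL + 1.8 mL = 3.15 mL total → factor 3.15/1.35 = 2.3333
Step 2: 0.95 mL brought to 8.5 mL → factor 8.5/0.95 = 8.9474
Step 3: v brought to 27 mL → factor = 27 mL/v
Step 4: 0.38 mL brought to 7.1 mL → factor 7.1/0.38 = 18.684
Product of known-step factors = 390.07
Overall factor = 1.00 mg/mL / (0.0114 mg/L) = 87719
Step-3 factor = 87719 / 390.07 = 224.88
v = 27 mL / 224.88 = 0.120 mL

0.120 mL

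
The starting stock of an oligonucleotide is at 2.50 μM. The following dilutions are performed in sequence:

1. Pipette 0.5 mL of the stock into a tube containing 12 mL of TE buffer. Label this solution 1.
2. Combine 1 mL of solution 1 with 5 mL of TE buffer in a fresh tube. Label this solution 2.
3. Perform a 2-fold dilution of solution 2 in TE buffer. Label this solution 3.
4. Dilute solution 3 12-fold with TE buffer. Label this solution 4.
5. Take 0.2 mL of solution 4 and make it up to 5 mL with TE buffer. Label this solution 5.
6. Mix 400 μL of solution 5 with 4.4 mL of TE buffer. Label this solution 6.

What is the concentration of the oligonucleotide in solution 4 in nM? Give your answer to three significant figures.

Step 1: 0.5 mL + 12 mL = 12.5 mL total → factor 12.5/0.5 = 25
Step 2: 1 mL + 5 mL = 6 mL total → factor 6/1 = 6
Step 3: 2-fold → factor 2
Step 4: 12-fold → factor 12
Dilution factor through solution 4 = 25 × 6 × 2 × 12 = 3600
[solution 4] = 2.50 μM / 3600 = 0.0006944 μM = 0.694 nM

0.694 nM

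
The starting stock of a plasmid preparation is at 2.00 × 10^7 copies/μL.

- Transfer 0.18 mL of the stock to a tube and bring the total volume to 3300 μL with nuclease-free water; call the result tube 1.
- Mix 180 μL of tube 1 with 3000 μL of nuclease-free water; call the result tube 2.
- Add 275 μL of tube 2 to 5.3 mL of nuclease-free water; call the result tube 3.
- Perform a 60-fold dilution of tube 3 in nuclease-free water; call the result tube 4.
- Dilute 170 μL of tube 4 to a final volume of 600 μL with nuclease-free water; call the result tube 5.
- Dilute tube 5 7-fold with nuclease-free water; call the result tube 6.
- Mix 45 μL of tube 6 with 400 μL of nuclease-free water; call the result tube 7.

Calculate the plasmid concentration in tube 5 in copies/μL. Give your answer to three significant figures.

Step 1: 0.18 mL brought to 3300 μL → factor 3.3/0.18 = 18.333
Step 2: 180 μL + 3000 μL = 3180 μL total → factor 3180/180 = 17.667
Step 3: 275 μL + 5.3 mL = 5575 μL total → factor 5575/275 = 20.273
Step 4: 60-fold → factor 60
Step 5: 170 μL brought to 600 μL → factor 600/170 = 3.5294
Dilution factor through tube 5 = 18.333 × 17.667 × 20.273 × 60 × 3.5294 = 1.3905 × 10^6
[tube 5] = 2.00 × 10^7 copies/μL / 1.3905 × 10^6 = 14.4 copies/μL

14.4 copies/μL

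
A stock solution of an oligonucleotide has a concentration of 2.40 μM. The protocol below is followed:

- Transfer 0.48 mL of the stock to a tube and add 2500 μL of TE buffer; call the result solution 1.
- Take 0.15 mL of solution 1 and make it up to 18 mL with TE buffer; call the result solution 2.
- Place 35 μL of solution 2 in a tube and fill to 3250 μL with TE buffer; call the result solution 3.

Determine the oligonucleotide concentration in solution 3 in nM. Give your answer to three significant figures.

0.0347 nM

Step 1: 0.48 mL + 2500 μL = 2.98 mL total → factor 2.98/0.48 = 6.2083
Step 2: 0.15 mL brought to 18 mL → factor 18/0.15 = 120
Step 3: 35 μL brought to 3250 μL → factor 3250/35 = 92.857
Overall dilution factor = 6.2083 × 120 × 92.857 = 69179
Final = 2.40 μM / 69179 = 3.469 × 10^-5 μM = 0.0347 nM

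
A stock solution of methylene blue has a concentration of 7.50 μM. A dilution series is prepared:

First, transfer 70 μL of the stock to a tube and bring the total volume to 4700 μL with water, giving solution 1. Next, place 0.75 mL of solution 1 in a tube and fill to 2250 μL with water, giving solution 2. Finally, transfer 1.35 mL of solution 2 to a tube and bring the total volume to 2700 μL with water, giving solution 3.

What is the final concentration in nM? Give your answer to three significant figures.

18.6 nM

Step 1: 70 μL brought to 4700 μL → factor 4700/70 = 67.143
Step 2: 0.75 mL brought to 2250 μL → factor 2.25/0.75 = 3
Step 3: 1.35 mL brought to 2700 μL → factor 2.7/1.35 = 2
Overall dilution factor = 67.143 × 3 × 2 = 402.86
Final = 7.50 μM / 402.86 = 0.01862 μM = 18.6 nM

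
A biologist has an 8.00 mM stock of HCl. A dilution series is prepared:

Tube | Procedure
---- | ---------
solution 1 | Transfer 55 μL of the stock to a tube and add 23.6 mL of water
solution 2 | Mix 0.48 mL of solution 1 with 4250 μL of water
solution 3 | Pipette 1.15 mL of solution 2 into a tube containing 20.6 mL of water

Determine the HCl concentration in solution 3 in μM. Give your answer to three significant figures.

0.0998 μM

Step 1: 55 μL + 23.6 mL = 23655 μL total → factor 23655/55 = 430.09
Step 2: 0.48 mL + 4250 μL = 4.73 mL total → factor 4.73/0.48 = 9.8542
Step 3: 1.15 mL + 20.6 mL = 21.75 mL total → factor 21.75/1.15 = 18.913
Overall dilution factor = 430.09 × 9.8542 × 18.913 = 80157
Final = 8.00 mM / 80157 = 9.980 × 10^-5 mM = 0.0998 μM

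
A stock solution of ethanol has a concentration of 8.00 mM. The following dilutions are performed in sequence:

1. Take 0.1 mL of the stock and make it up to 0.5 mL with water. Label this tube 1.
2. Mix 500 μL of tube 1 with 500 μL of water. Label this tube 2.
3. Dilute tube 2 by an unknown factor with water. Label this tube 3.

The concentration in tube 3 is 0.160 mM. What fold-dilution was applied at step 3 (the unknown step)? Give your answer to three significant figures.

Step 1: 0.1 mL brought to 0.5 mL → factor 0.5/0.1 = 5
Step 2: 500 μL + 500 μL = 1000 μL total → factor 1000/500 = 2
Step 3: unknown factor x
Product of known-step factors = 10
Overall factor = 8.00 mM / (0.160 mM) = 50
x = 50 / 10 = 5.00

5.00-fold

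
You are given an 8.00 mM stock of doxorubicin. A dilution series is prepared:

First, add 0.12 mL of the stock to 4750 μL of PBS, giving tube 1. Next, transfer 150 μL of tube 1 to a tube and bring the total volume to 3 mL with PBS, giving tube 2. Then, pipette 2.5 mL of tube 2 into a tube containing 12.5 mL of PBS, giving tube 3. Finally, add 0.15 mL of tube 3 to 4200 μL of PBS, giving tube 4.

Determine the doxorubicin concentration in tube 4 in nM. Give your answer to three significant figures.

Step 1: 0.12 mL + 4750 μL = 4.87 mL total → factor 4.87/0.12 = 40.583
Step 2: 150 μL brought to 3 mL → factor 3000/150 = 20
Step 3: 2.5 mL + 12.5 mL = 15 mL total → factor 15/2.5 = 6
Step 4: 0.15 mL + 4200 μL = 4.35 mL total → factor 4.35/0.15 = 29
Overall dilution factor = 40.583 × 20 × 6 × 29 = 1.4123 × 10^5
Final = 8.00 mM / 1.4123 × 10^5 = 5.665 × 10^-5 mM = 56.6 nM

56.6 nM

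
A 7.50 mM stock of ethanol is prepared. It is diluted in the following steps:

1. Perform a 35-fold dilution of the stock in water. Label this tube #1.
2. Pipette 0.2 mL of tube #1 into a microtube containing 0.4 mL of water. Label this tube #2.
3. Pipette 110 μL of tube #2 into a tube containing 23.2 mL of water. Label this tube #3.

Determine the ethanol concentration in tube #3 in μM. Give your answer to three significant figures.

0.337 μM

Step 1: 35-fold → factor 35
Step 2: 0.2 mL + 0.4 mL = 0.6 mL total → factor 0.6/0.2 = 3
Step 3: 110 μL + 23.2 mL = 23310 μL total → factor 23310/110 = 211.91
Overall dilution factor = 35 × 3 × 211.91 = 22250
Final = 7.50 mM / 22250 = 0.0003371 mM = 0.337 μM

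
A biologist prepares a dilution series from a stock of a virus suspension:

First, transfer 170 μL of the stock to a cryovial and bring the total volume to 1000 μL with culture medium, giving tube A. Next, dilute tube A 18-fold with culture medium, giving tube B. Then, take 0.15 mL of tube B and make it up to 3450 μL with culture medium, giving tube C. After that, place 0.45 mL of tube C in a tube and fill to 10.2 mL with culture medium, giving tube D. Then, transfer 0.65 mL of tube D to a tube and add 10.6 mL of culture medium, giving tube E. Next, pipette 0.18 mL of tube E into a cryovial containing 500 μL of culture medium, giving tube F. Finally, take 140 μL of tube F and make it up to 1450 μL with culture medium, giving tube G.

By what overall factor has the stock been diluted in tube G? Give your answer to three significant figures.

3.74 × 10^7

Step 1: 170 μL brought to 1000 μL → factor 1000/170 = 5.8824
Step 2: 18-fold → factor 18
Step 3: 0.15 mL brought to 3450 μL → factor 3.45/0.15 = 23
Step 4: 0.45 mL brought to 10.2 mL → factor 10.2/0.45 = 22.667
Step 5: 0.65 mL + 10.6 mL = 11.25 mL total → factor 11.25/0.65 = 17.308
Step 6: 0.18 mL + 500 μL = 0.68 mL total → factor 0.68/0.18 = 3.7778
Step 7: 140 μL brought to 1450 μL → factor 1450/140 = 10.357
Overall dilution factor = 5.8824 × 18 × 23 × 22.667 × 17.308 × 3.7778 × 10.357 = 3.7381 × 10^7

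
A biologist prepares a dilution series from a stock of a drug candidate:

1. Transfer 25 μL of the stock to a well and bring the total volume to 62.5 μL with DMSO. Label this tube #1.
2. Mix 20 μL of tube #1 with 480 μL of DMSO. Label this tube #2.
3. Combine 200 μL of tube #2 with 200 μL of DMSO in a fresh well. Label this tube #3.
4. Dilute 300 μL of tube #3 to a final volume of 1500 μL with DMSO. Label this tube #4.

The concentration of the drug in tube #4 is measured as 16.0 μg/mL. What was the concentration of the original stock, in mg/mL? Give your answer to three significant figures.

10.0 mg/mL

Step 1: 25 μL brought to 62.5 μL → factor 62.5/25 = 2.5
Step 2: 20 μL + 480 μL = 500 μL total → factor 500/20 = 25
Step 3: 200 μL + 200 μL = 400 μL total → factor 400/200 = 2
Step 4: 300 μL brought to 1500 μL → factor 1500/300 = 5
Overall dilution factor = 2.5 × 25 × 2 × 5 = 625
Stock = 16.0 μg/mL × 625 = 1.000 × 10^4 μg/mL = 10.0 mg/mL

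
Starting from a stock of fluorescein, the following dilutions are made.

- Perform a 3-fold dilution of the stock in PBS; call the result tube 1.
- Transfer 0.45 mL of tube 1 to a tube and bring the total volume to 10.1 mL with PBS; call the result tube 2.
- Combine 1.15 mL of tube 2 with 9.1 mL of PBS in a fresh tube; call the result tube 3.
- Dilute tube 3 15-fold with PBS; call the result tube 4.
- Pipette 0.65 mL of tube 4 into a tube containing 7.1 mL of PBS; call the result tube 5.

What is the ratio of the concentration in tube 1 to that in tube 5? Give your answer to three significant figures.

3.58 × 10^4

Step 1: 3-fold → factor 3
Step 2: 0.45 mL brought to 10.1 mL → factor 10.1/0.45 = 22.444
Step 3: 1.15 mL + 9.1 mL = 10.25 mL total → factor 10.25/1.15 = 8.913
Step 4: 15-fold → factor 15
Step 5: 0.65 mL + 7.1 mL = 7.75 mL total → factor 7.75/0.65 = 11.923
Dilution factor to tube 1 = 3; to tube 5 = 1.0733 × 10^5
[tube 1]/[tube 5] = (factor to tube 5)/(factor to tube 1) = 1.0733 × 10^5/3 = 3.58 × 10^4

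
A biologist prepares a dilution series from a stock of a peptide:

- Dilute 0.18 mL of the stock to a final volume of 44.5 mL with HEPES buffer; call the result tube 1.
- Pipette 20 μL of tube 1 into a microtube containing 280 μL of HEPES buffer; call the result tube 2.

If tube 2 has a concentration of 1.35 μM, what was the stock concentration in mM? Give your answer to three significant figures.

Step 1: 0.18 mL brought to 44.5 mL → factor 44.5/0.18 = 247.22
Step 2: 20 μL + 280 μL = 300 μL total → factor 300/20 = 15
Overall dilution factor = 247.22 × 15 = 3708.3
Stock = 1.35 μM × 3708.3 = 5006 μM = 5.01 mM

5.01 mM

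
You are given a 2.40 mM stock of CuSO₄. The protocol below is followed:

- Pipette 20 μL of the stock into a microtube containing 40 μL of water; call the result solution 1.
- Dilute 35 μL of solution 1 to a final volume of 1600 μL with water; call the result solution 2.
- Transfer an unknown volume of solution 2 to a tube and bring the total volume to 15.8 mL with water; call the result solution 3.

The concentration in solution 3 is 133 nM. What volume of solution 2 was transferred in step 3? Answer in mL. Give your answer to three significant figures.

Step 1: 20 μL + 40 μL = 60 μL total → factor 60/20 = 3
Step 2: 35 μL brought to 1600 μL → factor 1600/35 = 45.714
Step 3: v brought to 15.8 mL → factor = 15.8 mL/v
Product of known-step factors = 137.14
Overall factor = 2.40 mM / (133 nM) = 18045
Step-3 factor = 18045 / 137.14 = 131.58
v = 15.8 mL / 131.58 = 0.120 mL

0.120 mL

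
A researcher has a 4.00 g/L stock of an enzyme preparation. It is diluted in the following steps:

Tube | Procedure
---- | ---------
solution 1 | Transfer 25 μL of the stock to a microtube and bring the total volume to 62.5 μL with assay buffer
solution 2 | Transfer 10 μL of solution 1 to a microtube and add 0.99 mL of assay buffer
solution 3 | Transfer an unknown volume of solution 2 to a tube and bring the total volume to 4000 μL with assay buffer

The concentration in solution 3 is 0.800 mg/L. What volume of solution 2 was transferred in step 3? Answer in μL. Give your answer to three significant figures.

Step 1: 25 μL brought to 62.5 μL → factor 62.5/25 = 2.5
Step 2: 10 μL + 0.99 mL = 1000 μL total → factor 1000/10 = 100
Step 3: v brought to 4000 μL → factor = 4000 μL/v
Product of known-step factors = 250
Overall factor = 4.00 g/L / (0.800 mg/L) = 5000
Step-3 factor = 5000 / 250 = 20
v = 4000 μL / 20 = 200 μL

200 μL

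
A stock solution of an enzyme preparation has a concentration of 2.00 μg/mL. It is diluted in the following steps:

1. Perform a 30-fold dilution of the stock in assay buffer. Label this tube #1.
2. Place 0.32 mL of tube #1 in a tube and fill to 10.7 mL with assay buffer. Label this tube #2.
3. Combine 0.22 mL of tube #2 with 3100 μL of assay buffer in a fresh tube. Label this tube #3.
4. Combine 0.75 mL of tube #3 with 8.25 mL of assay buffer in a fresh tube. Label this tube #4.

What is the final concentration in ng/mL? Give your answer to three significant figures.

0.0110 ng/mL

Step 1: 30-fold → factor 30
Step 2: 0.32 mL brought to 10.7 mL → factor 10.7/0.32 = 33.438
Step 3: 0.22 mL + 3100 μL = 3.32 mL total → factor 3.32/0.22 = 15.091
Step 4: 0.75 mL + 8.25 mL = 9 mL total → factor 9/0.75 = 12
Overall dilution factor = 30 × 33.438 × 15.091 × 12 = 1.8166 × 10^5
Final = 2.00 μg/mL / 1.8166 × 10^5 = 1.101 × 10^-5 μg/mL = 0.0110 ng/mL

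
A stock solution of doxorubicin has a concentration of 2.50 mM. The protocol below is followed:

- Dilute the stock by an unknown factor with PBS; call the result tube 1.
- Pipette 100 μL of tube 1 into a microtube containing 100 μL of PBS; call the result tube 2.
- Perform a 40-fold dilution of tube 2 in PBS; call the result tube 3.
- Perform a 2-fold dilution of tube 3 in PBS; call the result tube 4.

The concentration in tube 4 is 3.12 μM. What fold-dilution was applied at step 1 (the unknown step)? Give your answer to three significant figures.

5.01-fold

Step 1: unknown factor x
Step 2: 100 μL + 100 μL = 200 μL total → factor 200/100 = 2
Step 3: 40-fold → factor 40
Step 4: 2-fold → factor 2
Product of known-step factors = 160
Overall factor = 2.50 mM / (3.12 μM) = 801.28
x = 801.28 / 160 = 5.01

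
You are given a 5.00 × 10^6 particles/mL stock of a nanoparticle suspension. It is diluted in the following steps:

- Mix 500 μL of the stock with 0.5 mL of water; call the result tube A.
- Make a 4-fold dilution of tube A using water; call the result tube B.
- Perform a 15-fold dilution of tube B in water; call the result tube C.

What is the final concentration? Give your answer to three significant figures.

Step 1: 500 μL + 0.5 mL = 1000 μL total → factor 1000/500 = 2
Step 2: 4-fold → factor 4
Step 3: 15-fold → factor 15
Overall dilution factor = 2 × 4 × 15 = 120
Final = 5.00 × 10^6 particles/mL / 120 = 4.17 × 10^4 particles/mL

4.17 × 10^4 particles/mL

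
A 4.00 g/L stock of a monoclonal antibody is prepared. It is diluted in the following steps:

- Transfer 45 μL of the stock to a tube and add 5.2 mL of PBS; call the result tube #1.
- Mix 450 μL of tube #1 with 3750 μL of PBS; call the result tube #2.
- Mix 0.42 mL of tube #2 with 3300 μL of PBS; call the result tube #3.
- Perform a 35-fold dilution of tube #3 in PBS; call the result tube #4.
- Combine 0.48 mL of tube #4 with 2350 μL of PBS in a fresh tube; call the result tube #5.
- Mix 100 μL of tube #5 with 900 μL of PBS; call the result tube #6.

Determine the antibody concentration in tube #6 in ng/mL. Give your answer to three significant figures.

Step 1: 45 μL + 5.2 mL = 5245 μL total → factor 5245/45 = 116.56
Step 2: 450 μL + 3750 μL = 4200 μL total → factor 4200/450 = 9.3333
Step 3: 0.42 mL + 3300 μL = 3.72 mL total → factor 3.72/0.42 = 8.8571
Step 4: 35-fold → factor 35
Step 5: 0.48 mL + 2350 μL = 2.83 mL total → factor 2.83/0.48 = 5.8958
Step 6: 100 μL + 900 μL = 1000 μL total → factor 1000/100 = 10
Overall dilution factor = 116.56 × 9.3333 × 8.8571 × 35 × 5.8958 × 10 = 1.9883 × 10^7
Final = 4.00 g/L / 1.9883 × 10^7 = 2.012 × 10^-7 g/L = 0.201 ng/mL

0.201 ng/mL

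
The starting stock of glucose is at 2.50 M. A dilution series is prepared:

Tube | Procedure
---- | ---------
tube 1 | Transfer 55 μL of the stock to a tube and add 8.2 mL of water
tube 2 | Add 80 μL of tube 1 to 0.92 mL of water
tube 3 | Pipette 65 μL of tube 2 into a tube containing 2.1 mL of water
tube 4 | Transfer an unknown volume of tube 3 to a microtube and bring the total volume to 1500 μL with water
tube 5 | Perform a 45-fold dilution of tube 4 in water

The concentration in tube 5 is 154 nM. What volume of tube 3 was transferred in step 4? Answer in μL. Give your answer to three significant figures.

Step 1: 55 μL + 8.2 mL = 8255 μL total → factor 8255/55 = 150.09
Step 2: 80 μL + 0.92 mL = 1000 μL total → factor 1000/80 = 12.5
Step 3: 65 μL + 2.1 mL = 2165 μL total → factor 2165/65 = 33.308
Step 4: v brought to 1500 μL → factor = 1500 μL/v
Step 5: 45-fold → factor 45
Product of known-step factors = 2.812 × 10^6
Overall factor = 2.50 M / (154 nM) = 1.6234 × 10^7
Step-4 factor = 1.6234 × 10^7 / 2.812 × 10^6 = 5.773
v = 1500 μL / 5.773 = 260 μL

260 μL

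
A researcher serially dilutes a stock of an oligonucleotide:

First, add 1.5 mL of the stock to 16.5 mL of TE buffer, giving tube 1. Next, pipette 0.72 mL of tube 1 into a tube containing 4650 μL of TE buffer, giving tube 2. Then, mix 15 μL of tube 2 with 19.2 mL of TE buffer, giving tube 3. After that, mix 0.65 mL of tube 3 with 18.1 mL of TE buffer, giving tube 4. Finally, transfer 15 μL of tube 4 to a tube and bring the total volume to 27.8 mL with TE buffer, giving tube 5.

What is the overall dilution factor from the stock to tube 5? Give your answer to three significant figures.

6.13 × 10^9

Step 1: 1.5 mL + 16.5 mL = 18 mL total → factor 18/1.5 = 12
Step 2: 0.72 mL + 4650 μL = 5.37 mL total → factor 5.37/0.72 = 7.4583
Step 3: 15 μL + 19.2 mL = 19215 μL total → factor 19215/15 = 1281
Step 4: 0.65 mL + 18.1 mL = 18.75 mL total → factor 18.75/0.65 = 28.846
Step 5: 15 μL brought to 27.8 mL → factor 27800/15 = 1853.3
Overall dilution factor = 12 × 7.4583 × 1281 × 28.846 × 1853.3 = 6.1293 × 10^9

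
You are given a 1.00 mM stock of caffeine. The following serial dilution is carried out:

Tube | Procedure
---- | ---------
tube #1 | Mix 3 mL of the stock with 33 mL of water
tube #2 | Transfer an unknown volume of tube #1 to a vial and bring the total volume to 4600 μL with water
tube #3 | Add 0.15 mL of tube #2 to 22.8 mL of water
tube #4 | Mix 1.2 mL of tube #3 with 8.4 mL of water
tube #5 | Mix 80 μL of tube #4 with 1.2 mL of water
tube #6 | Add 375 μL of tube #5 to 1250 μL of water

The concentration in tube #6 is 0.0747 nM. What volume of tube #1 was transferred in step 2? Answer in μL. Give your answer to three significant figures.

Step 1: 3 mL + 33 mL = 36 mL total → factor 36/3 = 12
Step 2: v brought to 4600 μL → factor = 4600 μL/v
Step 3: 0.15 mL + 22.8 mL = 22.95 mL total → factor 22.95/0.15 = 153
Step 4: 1.2 mL + 8.4 mL = 9.6 mL total → factor 9.6/1.2 = 8
Step 5: 80 μL + 1.2 mL = 1280 μL total → factor 1280/80 = 16
Step 6: 375 μL + 1250 μL = 1625 μL total → factor 1625/375 = 4.3333
Product of known-step factors = 1.0184 × 10^6
Overall factor = 1.00 mM / (0.0747 nM) = 1.3387 × 10^7
Step-2 factor = 1.3387 × 10^7 / 1.0184 × 10^6 = 13.145
v = 4600 μL / 13.145 = 350 μL

350 μL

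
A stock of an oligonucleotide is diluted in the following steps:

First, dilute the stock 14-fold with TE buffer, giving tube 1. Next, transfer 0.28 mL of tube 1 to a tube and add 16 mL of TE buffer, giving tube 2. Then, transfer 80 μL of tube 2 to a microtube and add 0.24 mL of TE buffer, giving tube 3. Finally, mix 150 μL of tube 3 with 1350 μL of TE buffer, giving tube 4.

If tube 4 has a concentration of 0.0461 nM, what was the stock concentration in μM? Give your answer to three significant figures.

Step 1: 14-fold → factor 14
Step 2: 0.28 mL + 16 mL = 16.28 mL total → factor 16.28/0.28 = 58.143
Step 3: 80 μL + 0.24 mL = 320 μL total → factor 320/80 = 4
Step 4: 150 μL + 1350 μL = 1500 μL total → factor 1500/150 = 10
Overall dilution factor = 14 × 58.143 × 4 × 10 = 32560
Stock = 0.0461 nM × 32560 = 1501 nM = 1.50 μM

1.50 μM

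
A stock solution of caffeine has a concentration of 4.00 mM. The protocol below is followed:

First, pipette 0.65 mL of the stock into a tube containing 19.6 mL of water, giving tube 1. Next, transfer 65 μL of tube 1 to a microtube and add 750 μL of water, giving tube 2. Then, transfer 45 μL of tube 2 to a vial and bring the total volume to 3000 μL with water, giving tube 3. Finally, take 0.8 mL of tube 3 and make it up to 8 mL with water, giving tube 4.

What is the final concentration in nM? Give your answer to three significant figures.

Step 1: 0.65 mL + 19.6 mL = 20.25 mL total → factor 20.25/0.65 = 31.154
Step 2: 65 μL + 750 μL = 815 μL total → factor 815/65 = 12.538
Step 3: 45 μL brought to 3000 μL → factor 3000/45 = 66.667
Step 4: 0.8 mL brought to 8 mL → factor 8/0.8 = 10
Overall dilution factor = 31.154 × 12.538 × 66.667 × 10 = 2.6041 × 10^5
Final = 4.00 mM / 2.6041 × 10^5 = 1.536 × 10^-5 mM = 15.4 nM

15.4 nM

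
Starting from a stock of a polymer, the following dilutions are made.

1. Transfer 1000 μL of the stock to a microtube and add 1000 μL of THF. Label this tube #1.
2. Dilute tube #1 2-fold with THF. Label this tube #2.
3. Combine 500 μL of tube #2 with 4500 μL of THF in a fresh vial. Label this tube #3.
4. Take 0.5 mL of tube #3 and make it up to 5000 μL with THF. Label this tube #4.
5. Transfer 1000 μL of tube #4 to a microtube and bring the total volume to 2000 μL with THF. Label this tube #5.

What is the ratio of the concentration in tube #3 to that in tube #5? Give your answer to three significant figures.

20.0

Step 1: 1000 μL + 1000 μL = 2000 μL total → factor 2000/1000 = 2
Step 2: 2-fold → factor 2
Step 3: 500 μL + 4500 μL = 5000 μL total → factor 5000/500 = 10
Step 4: 0.5 mL brought to 5000 μL → factor 5/0.5 = 10
Step 5: 1000 μL brought to 2000 μL → factor 2000/1000 = 2
Dilution factor to tube #3 = 40; to tube #5 = 800
[tube #3]/[tube #5] = (factor to tube #5)/(factor to tube #3) = 800/40 = 20.0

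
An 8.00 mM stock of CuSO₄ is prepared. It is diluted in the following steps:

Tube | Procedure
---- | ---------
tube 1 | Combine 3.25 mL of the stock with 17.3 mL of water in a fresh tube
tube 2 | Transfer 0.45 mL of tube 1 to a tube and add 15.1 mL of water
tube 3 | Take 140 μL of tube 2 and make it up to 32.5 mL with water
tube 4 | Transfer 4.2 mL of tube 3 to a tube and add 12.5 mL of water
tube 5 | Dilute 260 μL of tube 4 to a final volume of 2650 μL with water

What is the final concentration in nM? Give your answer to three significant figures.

3.89 nM

Step 1: 3.25 mL + 17.3 mL = 20.55 mL total → factor 20.55/3.25 = 6.3231
Step 2: 0.45 mL + 15.1 mL = 15.55 mL total → factor 15.55/0.45 = 34.556
Step 3: 140 μL brought to 32.5 mL → factor 32500/140 = 232.14
Step 4: 4.2 mL + 12.5 mL = 16.7 mL total → factor 16.7/4.2 = 3.9762
Step 5: 260 μL brought to 2650 μL → factor 2650/260 = 10.192
Overall dilution factor = 6.3231 × 34.556 × 232.14 × 3.9762 × 10.192 = 2.0556 × 10^6
Final = 8.00 mM / 2.0556 × 10^6 = 3.892 × 10^-6 mM = 3.89 nM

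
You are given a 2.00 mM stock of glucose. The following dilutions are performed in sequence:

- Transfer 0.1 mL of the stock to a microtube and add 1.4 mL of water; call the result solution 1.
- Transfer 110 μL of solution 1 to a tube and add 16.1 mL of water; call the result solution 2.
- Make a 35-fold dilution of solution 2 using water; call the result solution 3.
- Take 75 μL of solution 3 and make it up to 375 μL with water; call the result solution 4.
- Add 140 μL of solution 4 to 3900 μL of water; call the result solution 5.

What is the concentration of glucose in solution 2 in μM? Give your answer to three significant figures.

Step 1: 0.1 mL + 1.4 mL = 1.5 mL total → factor 1.5/0.1 = 15
Step 2: 110 μL + 16.1 mL = 16210 μL total → factor 16210/110 = 147.36
Dilution factor through solution 2 = 15 × 147.36 = 2210.5
[solution 2] = 2.00 mM / 2210.5 = 0.0009048 mM = 0.905 μM

0.905 μM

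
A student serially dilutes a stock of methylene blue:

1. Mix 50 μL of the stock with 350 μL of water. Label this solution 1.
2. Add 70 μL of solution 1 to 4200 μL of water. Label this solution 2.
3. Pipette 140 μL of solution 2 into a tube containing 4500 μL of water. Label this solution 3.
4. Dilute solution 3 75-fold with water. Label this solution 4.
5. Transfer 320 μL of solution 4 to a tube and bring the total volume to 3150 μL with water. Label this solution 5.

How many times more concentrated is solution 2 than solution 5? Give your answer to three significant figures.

2.45 × 10^4

Step 1: 50 μL + 350 μL = 400 μL total → factor 400/50 = 8
Step 2: 70 μL + 4200 μL = 4270 μL total → factor 4270/70 = 61
Step 3: 140 μL + 4500 μL = 4640 μL total → factor 4640/140 = 33.143
Step 4: 75-fold → factor 75
Step 5: 320 μL brought to 3150 μL → factor 3150/320 = 9.8438
Dilution factor to solution 2 = 488; to solution 5 = 1.1941 × 10^7
[solution 2]/[solution 5] = (factor to solution 5)/(factor to solution 2) = 1.1941 × 10^7/488 = 2.45 × 10^4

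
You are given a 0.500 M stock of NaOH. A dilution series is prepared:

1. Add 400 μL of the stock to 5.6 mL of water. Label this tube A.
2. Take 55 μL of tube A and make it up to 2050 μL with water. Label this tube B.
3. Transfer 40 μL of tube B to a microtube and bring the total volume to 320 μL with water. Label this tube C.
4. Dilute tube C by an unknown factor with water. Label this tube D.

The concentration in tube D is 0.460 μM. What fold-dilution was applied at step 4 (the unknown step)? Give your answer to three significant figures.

243-fold

Step 1: 400 μL + 5.6 mL = 6000 μL total → factor 6000/400 = 15
Step 2: 55 μL brought to 2050 μL → factor 2050/55 = 37.273
Step 3: 40 μL brought to 320 μL → factor 320/40 = 8
Step 4: unknown factor x
Product of known-step factors = 4472.7
Overall factor = 0.500 M / (0.460 μM) = 1.087 × 10^6
x = 1.087 × 10^6 / 4472.7 = 243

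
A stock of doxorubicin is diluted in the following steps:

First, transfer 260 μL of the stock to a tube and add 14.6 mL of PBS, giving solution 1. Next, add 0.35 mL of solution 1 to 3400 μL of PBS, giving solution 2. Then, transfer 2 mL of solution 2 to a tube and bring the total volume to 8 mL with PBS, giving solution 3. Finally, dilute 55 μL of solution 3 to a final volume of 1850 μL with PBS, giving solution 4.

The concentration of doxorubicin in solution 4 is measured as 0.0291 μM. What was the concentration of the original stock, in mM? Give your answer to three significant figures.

Step 1: 260 μL + 14.6 mL = 14860 μL total → factor 14860/260 = 57.154
Step 2: 0.35 mL + 3400 μL = 3.75 mL total → factor 3.75/0.35 = 10.714
Step 3: 2 mL brought to 8 mL → factor 8/2 = 4
Step 4: 55 μL brought to 1850 μL → factor 1850/55 = 33.636
Overall dilution factor = 57.154 × 10.714 × 4 × 33.636 = 82391
Stock = 0.0291 μM × 82391 = 2398 μM = 2.40 mM

2.40 mM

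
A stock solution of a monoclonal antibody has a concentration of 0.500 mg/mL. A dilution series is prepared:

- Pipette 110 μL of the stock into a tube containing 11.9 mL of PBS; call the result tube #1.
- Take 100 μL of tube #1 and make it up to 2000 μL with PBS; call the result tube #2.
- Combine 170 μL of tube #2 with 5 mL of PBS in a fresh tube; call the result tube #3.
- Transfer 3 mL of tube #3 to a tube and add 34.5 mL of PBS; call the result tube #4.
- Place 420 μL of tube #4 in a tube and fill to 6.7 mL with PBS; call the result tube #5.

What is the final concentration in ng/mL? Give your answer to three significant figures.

0.0378 ng/mL

Step 1: 110 μL + 11.9 mL = 12010 μL total → factor 12010/110 = 109.18
Step 2: 100 μL brought to 2000 μL → factor 2000/100 = 20
Step 3: 170 μL + 5 mL = 5170 μL total → factor 5170/170 = 30.412
Step 4: 3 mL + 34.5 mL = 37.5 mL total → factor 37.5/3 = 12.5
Step 5: 420 μL brought to 6.7 mL → factor 6700/420 = 15.952
Overall dilution factor = 109.18 × 20 × 30.412 × 12.5 × 15.952 = 1.3242 × 10^7
Final = 0.500 mg/mL / 1.3242 × 10^7 = 3.776 × 10^-8 mg/mL = 0.0378 ng/mL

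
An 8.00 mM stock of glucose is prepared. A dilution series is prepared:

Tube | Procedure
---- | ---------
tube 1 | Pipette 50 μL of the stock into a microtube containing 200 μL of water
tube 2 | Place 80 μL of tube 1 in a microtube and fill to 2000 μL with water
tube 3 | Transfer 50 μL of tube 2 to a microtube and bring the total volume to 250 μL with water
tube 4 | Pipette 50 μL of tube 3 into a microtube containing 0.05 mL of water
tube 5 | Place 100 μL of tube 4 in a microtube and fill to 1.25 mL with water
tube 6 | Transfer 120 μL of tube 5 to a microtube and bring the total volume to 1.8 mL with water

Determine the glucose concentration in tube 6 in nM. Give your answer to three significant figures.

34.1 nM

Step 1: 50 μL + 200 μL = 250 μL total → factor 250/50 = 5
Step 2: 80 μL brought to 2000 μL → factor 2000/80 = 25
Step 3: 50 μL brought to 250 μL → factor 250/50 = 5
Step 4: 50 μL + 0.05 mL = 100 μL total → factor 100/50 = 2
Step 5: 100 μL brought to 1.25 mL → factor 1250/100 = 12.5
Step 6: 120 μL brought to 1.8 mL → factor 1800/120 = 15
Overall dilution factor = 5 × 25 × 5 × 2 × 12.5 × 15 = 2.3438 × 10^5
Final = 8.00 mM / 2.3438 × 10^5 = 3.413 × 10^-5 mM = 34.1 nM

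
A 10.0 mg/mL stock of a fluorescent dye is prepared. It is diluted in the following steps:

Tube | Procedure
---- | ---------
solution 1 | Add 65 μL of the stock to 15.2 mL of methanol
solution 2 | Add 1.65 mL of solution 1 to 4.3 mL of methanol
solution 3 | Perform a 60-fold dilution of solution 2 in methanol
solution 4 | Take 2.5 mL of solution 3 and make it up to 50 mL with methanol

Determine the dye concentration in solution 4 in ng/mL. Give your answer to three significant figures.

9.84 ng/mL

Step 1: 65 μL + 15.2 mL = 15265 μL total → factor 15265/65 = 234.85
Step 2: 1.65 mL + 4.3 mL = 5.95 mL total → factor 5.95/1.65 = 3.6061
Step 3: 60-fold → factor 60
Step 4: 2.5 mL brought to 50 mL → factor 50/2.5 = 20
Overall dilution factor = 234.85 × 3.6061 × 60 × 20 = 1.0162 × 10^6
Final = 10.0 mg/mL / 1.0162 × 10^6 = 9.840 × 10^-6 mg/mL = 9.84 ng/mL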